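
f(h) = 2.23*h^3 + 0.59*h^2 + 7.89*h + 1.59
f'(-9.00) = 539.16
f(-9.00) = -1647.30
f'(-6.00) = 241.65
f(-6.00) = -506.19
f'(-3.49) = 85.26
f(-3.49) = -113.55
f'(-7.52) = 377.34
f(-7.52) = -972.71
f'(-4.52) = 139.24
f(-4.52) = -227.95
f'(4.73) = 163.15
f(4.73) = 288.10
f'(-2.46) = 45.47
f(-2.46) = -47.45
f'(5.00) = 181.04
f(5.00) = 334.54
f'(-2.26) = 39.39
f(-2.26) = -38.97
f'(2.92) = 68.38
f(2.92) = 85.18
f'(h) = 6.69*h^2 + 1.18*h + 7.89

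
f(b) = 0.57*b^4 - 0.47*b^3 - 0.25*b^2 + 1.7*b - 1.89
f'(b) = 2.28*b^3 - 1.41*b^2 - 0.5*b + 1.7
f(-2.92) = 44.15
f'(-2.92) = -65.63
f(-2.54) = 23.61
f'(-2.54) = -43.49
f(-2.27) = 13.60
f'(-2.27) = -31.10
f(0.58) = -1.02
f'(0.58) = 1.38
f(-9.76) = 5566.86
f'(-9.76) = -2247.48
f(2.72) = 22.63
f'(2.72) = 35.79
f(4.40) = 174.35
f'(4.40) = 166.42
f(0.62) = -0.96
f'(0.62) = 1.39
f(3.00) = 34.44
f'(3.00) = 49.07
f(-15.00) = 30358.86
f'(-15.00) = -8003.05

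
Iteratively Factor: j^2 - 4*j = (j - 4)*(j)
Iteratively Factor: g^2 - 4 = (g - 2)*(g + 2)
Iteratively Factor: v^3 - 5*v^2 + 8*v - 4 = (v - 2)*(v^2 - 3*v + 2) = (v - 2)*(v - 1)*(v - 2)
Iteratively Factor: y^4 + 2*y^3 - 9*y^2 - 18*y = (y)*(y^3 + 2*y^2 - 9*y - 18) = y*(y + 2)*(y^2 - 9) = y*(y - 3)*(y + 2)*(y + 3)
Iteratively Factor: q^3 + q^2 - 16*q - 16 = (q + 4)*(q^2 - 3*q - 4) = (q - 4)*(q + 4)*(q + 1)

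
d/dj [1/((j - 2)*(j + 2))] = -2*j/(j^4 - 8*j^2 + 16)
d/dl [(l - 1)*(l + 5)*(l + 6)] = 3*l^2 + 20*l + 19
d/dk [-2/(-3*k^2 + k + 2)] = 2*(1 - 6*k)/(-3*k^2 + k + 2)^2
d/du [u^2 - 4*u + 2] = 2*u - 4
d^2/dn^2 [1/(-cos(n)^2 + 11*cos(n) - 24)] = (4*sin(n)^4 - 27*sin(n)^2 + 1221*cos(n)/4 - 33*cos(3*n)/4 - 171)/((cos(n) - 8)^3*(cos(n) - 3)^3)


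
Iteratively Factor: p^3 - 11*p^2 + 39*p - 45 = (p - 5)*(p^2 - 6*p + 9) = (p - 5)*(p - 3)*(p - 3)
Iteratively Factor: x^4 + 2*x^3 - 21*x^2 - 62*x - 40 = (x + 2)*(x^3 - 21*x - 20) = (x + 1)*(x + 2)*(x^2 - x - 20) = (x - 5)*(x + 1)*(x + 2)*(x + 4)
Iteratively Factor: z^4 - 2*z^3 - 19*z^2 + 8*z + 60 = (z - 2)*(z^3 - 19*z - 30) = (z - 2)*(z + 3)*(z^2 - 3*z - 10) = (z - 2)*(z + 2)*(z + 3)*(z - 5)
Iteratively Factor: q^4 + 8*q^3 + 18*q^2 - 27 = (q + 3)*(q^3 + 5*q^2 + 3*q - 9) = (q - 1)*(q + 3)*(q^2 + 6*q + 9) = (q - 1)*(q + 3)^2*(q + 3)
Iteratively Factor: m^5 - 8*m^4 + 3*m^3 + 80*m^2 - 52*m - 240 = (m - 4)*(m^4 - 4*m^3 - 13*m^2 + 28*m + 60) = (m - 4)*(m + 2)*(m^3 - 6*m^2 - m + 30) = (m - 4)*(m - 3)*(m + 2)*(m^2 - 3*m - 10) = (m - 5)*(m - 4)*(m - 3)*(m + 2)*(m + 2)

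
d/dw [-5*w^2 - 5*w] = -10*w - 5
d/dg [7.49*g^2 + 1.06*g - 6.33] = 14.98*g + 1.06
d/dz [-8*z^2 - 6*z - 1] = -16*z - 6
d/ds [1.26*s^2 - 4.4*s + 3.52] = 2.52*s - 4.4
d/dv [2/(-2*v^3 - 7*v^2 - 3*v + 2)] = 2*(6*v^2 + 14*v + 3)/(2*v^3 + 7*v^2 + 3*v - 2)^2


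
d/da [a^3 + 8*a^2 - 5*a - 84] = 3*a^2 + 16*a - 5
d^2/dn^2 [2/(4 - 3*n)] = -36/(3*n - 4)^3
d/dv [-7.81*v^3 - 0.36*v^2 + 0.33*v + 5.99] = -23.43*v^2 - 0.72*v + 0.33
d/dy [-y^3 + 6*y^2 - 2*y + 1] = -3*y^2 + 12*y - 2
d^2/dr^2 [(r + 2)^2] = 2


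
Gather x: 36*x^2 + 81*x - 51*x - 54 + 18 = 36*x^2 + 30*x - 36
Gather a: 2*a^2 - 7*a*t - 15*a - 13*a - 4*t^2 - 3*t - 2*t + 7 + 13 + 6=2*a^2 + a*(-7*t - 28) - 4*t^2 - 5*t + 26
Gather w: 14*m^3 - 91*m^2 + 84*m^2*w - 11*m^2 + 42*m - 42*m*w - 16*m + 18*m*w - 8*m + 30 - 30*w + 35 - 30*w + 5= 14*m^3 - 102*m^2 + 18*m + w*(84*m^2 - 24*m - 60) + 70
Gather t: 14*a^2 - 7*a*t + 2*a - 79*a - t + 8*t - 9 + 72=14*a^2 - 77*a + t*(7 - 7*a) + 63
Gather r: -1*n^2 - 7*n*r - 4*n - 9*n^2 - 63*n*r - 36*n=-10*n^2 - 70*n*r - 40*n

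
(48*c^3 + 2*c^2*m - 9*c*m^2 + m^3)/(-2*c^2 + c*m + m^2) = (-24*c^2 + 11*c*m - m^2)/(c - m)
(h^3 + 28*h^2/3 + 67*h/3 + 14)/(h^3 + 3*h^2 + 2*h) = (h^2 + 25*h/3 + 14)/(h*(h + 2))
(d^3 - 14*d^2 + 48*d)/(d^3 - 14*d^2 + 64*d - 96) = d*(d - 8)/(d^2 - 8*d + 16)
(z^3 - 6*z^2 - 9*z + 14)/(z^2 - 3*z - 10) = (z^2 - 8*z + 7)/(z - 5)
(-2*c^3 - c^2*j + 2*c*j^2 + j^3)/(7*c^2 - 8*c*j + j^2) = (-2*c^2 - 3*c*j - j^2)/(7*c - j)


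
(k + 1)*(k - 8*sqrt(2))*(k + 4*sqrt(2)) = k^3 - 4*sqrt(2)*k^2 + k^2 - 64*k - 4*sqrt(2)*k - 64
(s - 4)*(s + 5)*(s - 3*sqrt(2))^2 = s^4 - 6*sqrt(2)*s^3 + s^3 - 6*sqrt(2)*s^2 - 2*s^2 + 18*s + 120*sqrt(2)*s - 360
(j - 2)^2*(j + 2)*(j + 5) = j^4 + 3*j^3 - 14*j^2 - 12*j + 40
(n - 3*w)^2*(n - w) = n^3 - 7*n^2*w + 15*n*w^2 - 9*w^3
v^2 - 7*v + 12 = (v - 4)*(v - 3)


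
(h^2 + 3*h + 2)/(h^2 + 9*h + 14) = (h + 1)/(h + 7)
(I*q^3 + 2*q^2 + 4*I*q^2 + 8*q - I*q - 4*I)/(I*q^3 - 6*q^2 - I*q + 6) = (q^3 + 2*q^2*(2 - I) - q*(1 + 8*I) - 4)/(q^3 + 6*I*q^2 - q - 6*I)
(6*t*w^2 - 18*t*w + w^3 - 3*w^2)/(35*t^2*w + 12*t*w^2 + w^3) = (6*t*w - 18*t + w^2 - 3*w)/(35*t^2 + 12*t*w + w^2)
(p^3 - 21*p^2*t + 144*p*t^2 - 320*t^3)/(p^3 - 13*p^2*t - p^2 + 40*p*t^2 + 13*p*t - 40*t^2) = (p - 8*t)/(p - 1)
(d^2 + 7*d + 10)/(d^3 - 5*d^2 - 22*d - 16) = (d + 5)/(d^2 - 7*d - 8)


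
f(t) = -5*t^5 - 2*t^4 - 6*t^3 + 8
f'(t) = -25*t^4 - 8*t^3 - 18*t^2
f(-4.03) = 5188.07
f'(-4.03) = -6362.90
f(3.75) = -4411.80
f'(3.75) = -5618.85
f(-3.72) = 3495.79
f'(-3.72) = -4624.79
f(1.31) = -30.67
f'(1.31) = -122.50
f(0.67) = 5.12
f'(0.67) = -15.52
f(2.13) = -310.36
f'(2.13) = -673.56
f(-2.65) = 674.46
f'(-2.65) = -1210.42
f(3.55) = -3397.19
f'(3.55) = -4555.33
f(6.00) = -42760.00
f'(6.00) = -34776.00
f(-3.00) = 1223.00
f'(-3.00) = -1971.00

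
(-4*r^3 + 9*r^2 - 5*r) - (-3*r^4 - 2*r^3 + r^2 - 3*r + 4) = 3*r^4 - 2*r^3 + 8*r^2 - 2*r - 4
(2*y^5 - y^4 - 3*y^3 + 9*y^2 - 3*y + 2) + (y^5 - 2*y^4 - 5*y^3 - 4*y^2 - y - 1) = 3*y^5 - 3*y^4 - 8*y^3 + 5*y^2 - 4*y + 1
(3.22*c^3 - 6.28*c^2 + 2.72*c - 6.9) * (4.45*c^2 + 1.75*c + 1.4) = 14.329*c^5 - 22.311*c^4 + 5.622*c^3 - 34.737*c^2 - 8.267*c - 9.66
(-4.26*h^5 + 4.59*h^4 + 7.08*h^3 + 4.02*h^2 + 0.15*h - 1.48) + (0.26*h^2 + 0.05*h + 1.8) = -4.26*h^5 + 4.59*h^4 + 7.08*h^3 + 4.28*h^2 + 0.2*h + 0.32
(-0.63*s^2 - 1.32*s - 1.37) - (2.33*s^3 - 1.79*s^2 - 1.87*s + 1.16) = -2.33*s^3 + 1.16*s^2 + 0.55*s - 2.53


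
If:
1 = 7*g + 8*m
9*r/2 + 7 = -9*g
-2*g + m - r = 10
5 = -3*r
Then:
No Solution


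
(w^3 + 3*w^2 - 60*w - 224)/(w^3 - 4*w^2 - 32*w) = (w + 7)/w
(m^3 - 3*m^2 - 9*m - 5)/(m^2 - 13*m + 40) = (m^2 + 2*m + 1)/(m - 8)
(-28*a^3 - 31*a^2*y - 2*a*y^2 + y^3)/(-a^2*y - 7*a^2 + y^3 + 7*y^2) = (-28*a^2 - 3*a*y + y^2)/(-a*y - 7*a + y^2 + 7*y)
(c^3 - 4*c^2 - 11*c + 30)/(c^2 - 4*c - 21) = (c^2 - 7*c + 10)/(c - 7)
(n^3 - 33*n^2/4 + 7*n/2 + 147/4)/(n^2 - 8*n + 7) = (4*n^2 - 5*n - 21)/(4*(n - 1))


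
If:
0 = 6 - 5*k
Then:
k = 6/5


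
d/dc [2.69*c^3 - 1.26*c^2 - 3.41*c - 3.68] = 8.07*c^2 - 2.52*c - 3.41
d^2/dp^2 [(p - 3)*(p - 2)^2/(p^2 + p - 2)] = 4*(13*p^3 - 42*p^2 + 36*p - 16)/(p^6 + 3*p^5 - 3*p^4 - 11*p^3 + 6*p^2 + 12*p - 8)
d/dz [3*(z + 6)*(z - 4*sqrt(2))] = 6*z - 12*sqrt(2) + 18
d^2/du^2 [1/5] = 0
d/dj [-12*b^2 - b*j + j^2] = -b + 2*j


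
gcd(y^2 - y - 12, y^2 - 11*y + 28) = y - 4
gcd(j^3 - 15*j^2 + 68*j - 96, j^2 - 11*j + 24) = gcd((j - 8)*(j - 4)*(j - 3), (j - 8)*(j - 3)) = j^2 - 11*j + 24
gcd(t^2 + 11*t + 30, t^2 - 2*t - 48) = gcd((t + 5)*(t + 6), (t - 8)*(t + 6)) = t + 6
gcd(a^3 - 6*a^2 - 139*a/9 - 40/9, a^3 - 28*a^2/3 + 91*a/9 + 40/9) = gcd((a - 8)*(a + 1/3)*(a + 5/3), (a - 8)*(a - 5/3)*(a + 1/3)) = a^2 - 23*a/3 - 8/3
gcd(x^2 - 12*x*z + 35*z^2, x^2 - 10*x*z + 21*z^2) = x - 7*z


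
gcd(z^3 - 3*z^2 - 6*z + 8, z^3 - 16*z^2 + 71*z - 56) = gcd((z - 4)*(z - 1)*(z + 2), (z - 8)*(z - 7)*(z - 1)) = z - 1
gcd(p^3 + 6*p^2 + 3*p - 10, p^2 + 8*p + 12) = p + 2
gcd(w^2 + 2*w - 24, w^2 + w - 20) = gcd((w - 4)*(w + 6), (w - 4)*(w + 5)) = w - 4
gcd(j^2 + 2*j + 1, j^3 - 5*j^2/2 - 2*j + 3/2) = j + 1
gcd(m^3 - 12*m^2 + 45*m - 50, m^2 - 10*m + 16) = m - 2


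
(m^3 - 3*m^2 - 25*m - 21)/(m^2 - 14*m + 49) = (m^2 + 4*m + 3)/(m - 7)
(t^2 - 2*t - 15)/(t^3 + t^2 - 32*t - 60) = (t^2 - 2*t - 15)/(t^3 + t^2 - 32*t - 60)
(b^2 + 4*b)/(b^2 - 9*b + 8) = b*(b + 4)/(b^2 - 9*b + 8)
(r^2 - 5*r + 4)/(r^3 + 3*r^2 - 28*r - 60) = (r^2 - 5*r + 4)/(r^3 + 3*r^2 - 28*r - 60)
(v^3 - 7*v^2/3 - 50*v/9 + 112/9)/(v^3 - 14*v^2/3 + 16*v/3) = (v + 7/3)/v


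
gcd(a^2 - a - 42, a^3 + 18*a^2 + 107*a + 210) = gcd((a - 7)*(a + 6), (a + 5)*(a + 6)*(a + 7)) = a + 6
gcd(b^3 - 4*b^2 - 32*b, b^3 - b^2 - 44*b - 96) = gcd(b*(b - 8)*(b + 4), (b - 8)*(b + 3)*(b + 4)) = b^2 - 4*b - 32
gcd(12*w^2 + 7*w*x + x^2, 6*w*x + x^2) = 1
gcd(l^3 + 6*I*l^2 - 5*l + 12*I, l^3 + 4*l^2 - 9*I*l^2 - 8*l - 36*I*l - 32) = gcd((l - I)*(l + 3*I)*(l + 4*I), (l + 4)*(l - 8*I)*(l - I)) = l - I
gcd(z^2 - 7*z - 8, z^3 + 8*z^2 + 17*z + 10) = z + 1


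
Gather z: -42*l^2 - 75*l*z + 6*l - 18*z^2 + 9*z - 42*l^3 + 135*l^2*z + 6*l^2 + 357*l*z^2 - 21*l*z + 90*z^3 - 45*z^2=-42*l^3 - 36*l^2 + 6*l + 90*z^3 + z^2*(357*l - 63) + z*(135*l^2 - 96*l + 9)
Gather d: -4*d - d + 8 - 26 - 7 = -5*d - 25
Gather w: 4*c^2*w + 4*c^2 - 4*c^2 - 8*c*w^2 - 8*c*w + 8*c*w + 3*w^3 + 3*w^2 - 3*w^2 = 4*c^2*w - 8*c*w^2 + 3*w^3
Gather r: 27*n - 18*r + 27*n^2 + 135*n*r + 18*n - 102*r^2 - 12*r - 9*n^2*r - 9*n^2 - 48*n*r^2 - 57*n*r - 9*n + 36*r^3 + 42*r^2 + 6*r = 18*n^2 + 36*n + 36*r^3 + r^2*(-48*n - 60) + r*(-9*n^2 + 78*n - 24)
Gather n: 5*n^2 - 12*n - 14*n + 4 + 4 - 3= 5*n^2 - 26*n + 5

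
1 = 1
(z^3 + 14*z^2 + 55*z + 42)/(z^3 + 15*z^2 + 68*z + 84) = (z + 1)/(z + 2)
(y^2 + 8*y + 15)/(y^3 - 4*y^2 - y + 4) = (y^2 + 8*y + 15)/(y^3 - 4*y^2 - y + 4)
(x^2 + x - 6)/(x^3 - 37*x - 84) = (x - 2)/(x^2 - 3*x - 28)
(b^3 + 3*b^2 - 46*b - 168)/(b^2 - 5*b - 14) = (b^2 + 10*b + 24)/(b + 2)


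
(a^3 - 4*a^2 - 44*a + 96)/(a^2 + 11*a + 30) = (a^2 - 10*a + 16)/(a + 5)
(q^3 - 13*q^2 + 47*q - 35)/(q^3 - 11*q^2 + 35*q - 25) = (q - 7)/(q - 5)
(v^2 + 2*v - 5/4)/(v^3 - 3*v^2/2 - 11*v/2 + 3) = (v + 5/2)/(v^2 - v - 6)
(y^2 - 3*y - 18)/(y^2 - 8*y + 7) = (y^2 - 3*y - 18)/(y^2 - 8*y + 7)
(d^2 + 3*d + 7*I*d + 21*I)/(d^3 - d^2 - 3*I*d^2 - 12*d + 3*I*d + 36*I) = (d + 7*I)/(d^2 - d*(4 + 3*I) + 12*I)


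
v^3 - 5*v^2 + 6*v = v*(v - 3)*(v - 2)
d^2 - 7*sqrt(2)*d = d*(d - 7*sqrt(2))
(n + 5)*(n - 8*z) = n^2 - 8*n*z + 5*n - 40*z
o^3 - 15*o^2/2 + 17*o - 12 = (o - 4)*(o - 2)*(o - 3/2)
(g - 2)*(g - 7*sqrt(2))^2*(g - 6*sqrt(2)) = g^4 - 20*sqrt(2)*g^3 - 2*g^3 + 40*sqrt(2)*g^2 + 266*g^2 - 588*sqrt(2)*g - 532*g + 1176*sqrt(2)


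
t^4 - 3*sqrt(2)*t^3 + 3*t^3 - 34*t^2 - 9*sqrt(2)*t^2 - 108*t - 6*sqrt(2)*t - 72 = (t + 1)*(t + 2)*(t - 6*sqrt(2))*(t + 3*sqrt(2))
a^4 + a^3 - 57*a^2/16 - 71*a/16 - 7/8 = (a - 2)*(a + 1/4)*(a + 1)*(a + 7/4)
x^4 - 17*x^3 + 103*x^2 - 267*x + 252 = (x - 7)*(x - 4)*(x - 3)^2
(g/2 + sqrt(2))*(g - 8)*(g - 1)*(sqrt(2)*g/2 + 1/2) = sqrt(2)*g^4/4 - 9*sqrt(2)*g^3/4 + 5*g^3/4 - 45*g^2/4 + 5*sqrt(2)*g^2/2 - 9*sqrt(2)*g/2 + 10*g + 4*sqrt(2)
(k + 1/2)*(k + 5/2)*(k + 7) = k^3 + 10*k^2 + 89*k/4 + 35/4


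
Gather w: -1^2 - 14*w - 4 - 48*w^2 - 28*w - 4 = -48*w^2 - 42*w - 9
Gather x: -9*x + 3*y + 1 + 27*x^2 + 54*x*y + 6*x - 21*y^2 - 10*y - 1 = 27*x^2 + x*(54*y - 3) - 21*y^2 - 7*y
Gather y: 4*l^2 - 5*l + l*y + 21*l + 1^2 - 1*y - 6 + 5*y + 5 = 4*l^2 + 16*l + y*(l + 4)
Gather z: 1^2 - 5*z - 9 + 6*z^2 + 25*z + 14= 6*z^2 + 20*z + 6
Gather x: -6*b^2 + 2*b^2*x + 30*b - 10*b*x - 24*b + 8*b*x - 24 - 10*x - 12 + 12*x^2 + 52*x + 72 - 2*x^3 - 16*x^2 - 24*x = -6*b^2 + 6*b - 2*x^3 - 4*x^2 + x*(2*b^2 - 2*b + 18) + 36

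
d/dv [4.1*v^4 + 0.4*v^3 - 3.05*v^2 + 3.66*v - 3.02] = 16.4*v^3 + 1.2*v^2 - 6.1*v + 3.66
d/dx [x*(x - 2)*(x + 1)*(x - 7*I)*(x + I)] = 5*x^4 + x^3*(-4 - 24*I) + x^2*(15 + 18*I) + x*(-14 + 24*I) - 14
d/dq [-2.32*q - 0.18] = -2.32000000000000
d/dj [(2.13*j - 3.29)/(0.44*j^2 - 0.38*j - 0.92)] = (-0.9372*j^2 + 2.8952*j - 3.2098)/(0.1936*j^4 - 0.3344*j^3 - 0.6652*j^2 + 0.6992*j + 0.8464)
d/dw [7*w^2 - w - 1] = 14*w - 1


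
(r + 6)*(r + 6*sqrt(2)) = r^2 + 6*r + 6*sqrt(2)*r + 36*sqrt(2)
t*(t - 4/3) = t^2 - 4*t/3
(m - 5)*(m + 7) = m^2 + 2*m - 35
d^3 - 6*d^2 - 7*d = d*(d - 7)*(d + 1)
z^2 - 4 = (z - 2)*(z + 2)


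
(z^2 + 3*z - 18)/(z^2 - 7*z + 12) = (z + 6)/(z - 4)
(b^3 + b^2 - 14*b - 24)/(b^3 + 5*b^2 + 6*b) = (b - 4)/b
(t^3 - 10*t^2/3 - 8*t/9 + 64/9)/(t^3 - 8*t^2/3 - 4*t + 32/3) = (t + 4/3)/(t + 2)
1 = 1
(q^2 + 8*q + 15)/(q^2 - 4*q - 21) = (q + 5)/(q - 7)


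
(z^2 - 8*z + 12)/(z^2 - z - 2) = (z - 6)/(z + 1)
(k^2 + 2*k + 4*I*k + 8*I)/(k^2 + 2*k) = (k + 4*I)/k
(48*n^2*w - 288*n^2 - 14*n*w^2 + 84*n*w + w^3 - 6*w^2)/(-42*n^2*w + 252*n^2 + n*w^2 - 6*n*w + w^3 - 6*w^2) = (-8*n + w)/(7*n + w)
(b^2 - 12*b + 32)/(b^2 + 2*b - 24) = (b - 8)/(b + 6)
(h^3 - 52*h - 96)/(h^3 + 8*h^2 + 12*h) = (h - 8)/h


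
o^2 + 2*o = o*(o + 2)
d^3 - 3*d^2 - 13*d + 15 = (d - 5)*(d - 1)*(d + 3)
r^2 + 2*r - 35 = (r - 5)*(r + 7)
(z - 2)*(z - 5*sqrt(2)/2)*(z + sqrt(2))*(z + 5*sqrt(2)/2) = z^4 - 2*z^3 + sqrt(2)*z^3 - 25*z^2/2 - 2*sqrt(2)*z^2 - 25*sqrt(2)*z/2 + 25*z + 25*sqrt(2)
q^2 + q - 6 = (q - 2)*(q + 3)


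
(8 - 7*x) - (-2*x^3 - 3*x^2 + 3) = 2*x^3 + 3*x^2 - 7*x + 5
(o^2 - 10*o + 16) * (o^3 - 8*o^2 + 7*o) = o^5 - 18*o^4 + 103*o^3 - 198*o^2 + 112*o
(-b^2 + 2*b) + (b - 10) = -b^2 + 3*b - 10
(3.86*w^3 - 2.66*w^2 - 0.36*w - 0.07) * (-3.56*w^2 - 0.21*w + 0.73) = -13.7416*w^5 + 8.659*w^4 + 4.658*w^3 - 1.617*w^2 - 0.2481*w - 0.0511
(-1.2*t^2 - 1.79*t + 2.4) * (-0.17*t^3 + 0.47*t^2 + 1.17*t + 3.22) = 0.204*t^5 - 0.2597*t^4 - 2.6533*t^3 - 4.8303*t^2 - 2.9558*t + 7.728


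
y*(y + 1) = y^2 + y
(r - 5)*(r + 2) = r^2 - 3*r - 10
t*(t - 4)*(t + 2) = t^3 - 2*t^2 - 8*t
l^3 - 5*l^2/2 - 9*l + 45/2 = (l - 3)*(l - 5/2)*(l + 3)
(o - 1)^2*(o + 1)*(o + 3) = o^4 + 2*o^3 - 4*o^2 - 2*o + 3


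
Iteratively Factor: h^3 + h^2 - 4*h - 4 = (h + 2)*(h^2 - h - 2) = (h - 2)*(h + 2)*(h + 1)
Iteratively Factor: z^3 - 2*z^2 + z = (z - 1)*(z^2 - z) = (z - 1)^2*(z)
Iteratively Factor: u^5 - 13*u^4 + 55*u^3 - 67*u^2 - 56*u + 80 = (u - 4)*(u^4 - 9*u^3 + 19*u^2 + 9*u - 20) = (u - 4)*(u - 1)*(u^3 - 8*u^2 + 11*u + 20) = (u - 5)*(u - 4)*(u - 1)*(u^2 - 3*u - 4) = (u - 5)*(u - 4)*(u - 1)*(u + 1)*(u - 4)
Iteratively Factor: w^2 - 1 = (w + 1)*(w - 1)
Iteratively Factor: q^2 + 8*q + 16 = (q + 4)*(q + 4)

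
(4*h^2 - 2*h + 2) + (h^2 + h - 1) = 5*h^2 - h + 1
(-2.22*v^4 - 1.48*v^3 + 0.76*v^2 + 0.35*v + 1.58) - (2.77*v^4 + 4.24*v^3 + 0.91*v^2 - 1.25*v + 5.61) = -4.99*v^4 - 5.72*v^3 - 0.15*v^2 + 1.6*v - 4.03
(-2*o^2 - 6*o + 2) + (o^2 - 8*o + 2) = -o^2 - 14*o + 4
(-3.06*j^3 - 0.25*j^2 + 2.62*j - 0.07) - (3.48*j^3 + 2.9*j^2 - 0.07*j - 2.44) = -6.54*j^3 - 3.15*j^2 + 2.69*j + 2.37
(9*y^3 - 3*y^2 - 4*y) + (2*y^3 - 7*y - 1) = 11*y^3 - 3*y^2 - 11*y - 1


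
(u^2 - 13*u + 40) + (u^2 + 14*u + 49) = 2*u^2 + u + 89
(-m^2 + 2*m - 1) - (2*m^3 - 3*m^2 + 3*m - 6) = -2*m^3 + 2*m^2 - m + 5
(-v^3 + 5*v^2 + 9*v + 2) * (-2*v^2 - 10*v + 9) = 2*v^5 - 77*v^3 - 49*v^2 + 61*v + 18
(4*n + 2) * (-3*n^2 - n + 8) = -12*n^3 - 10*n^2 + 30*n + 16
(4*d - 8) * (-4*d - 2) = -16*d^2 + 24*d + 16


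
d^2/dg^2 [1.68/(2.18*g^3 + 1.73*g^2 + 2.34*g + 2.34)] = (-(21.9744*g + 5.8128)*(2.18*g^3 + 1.73*g^2 + 2.34*g + 2.34) + 1.68*(6.54*g^2 + 3.46*g + 2.34)*(13.08*g^2 + 6.92*g + 4.68))/(2.18*g^3 + 1.73*g^2 + 2.34*g + 2.34)^3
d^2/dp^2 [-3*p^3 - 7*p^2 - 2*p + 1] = -18*p - 14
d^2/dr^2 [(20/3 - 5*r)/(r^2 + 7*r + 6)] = 10*(-(2*r + 7)^2*(3*r - 4) + (9*r + 17)*(r^2 + 7*r + 6))/(3*(r^2 + 7*r + 6)^3)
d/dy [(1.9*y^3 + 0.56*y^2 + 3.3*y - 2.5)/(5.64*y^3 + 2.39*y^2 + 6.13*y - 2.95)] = (1.3826*y^4 - 13.93*y^3 + 21.0308*y^2 + 8.646*y + 5.59)/(31.8096*y^6 + 26.9592*y^5 + 74.8585*y^4 - 3.9746*y^3 + 23.4759*y^2 - 36.167*y + 8.7025)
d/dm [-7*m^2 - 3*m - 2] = -14*m - 3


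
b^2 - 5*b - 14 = (b - 7)*(b + 2)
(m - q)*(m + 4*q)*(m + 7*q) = m^3 + 10*m^2*q + 17*m*q^2 - 28*q^3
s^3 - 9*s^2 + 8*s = s*(s - 8)*(s - 1)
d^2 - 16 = (d - 4)*(d + 4)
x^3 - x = x*(x - 1)*(x + 1)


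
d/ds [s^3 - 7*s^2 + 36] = s*(3*s - 14)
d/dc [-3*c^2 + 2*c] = 2 - 6*c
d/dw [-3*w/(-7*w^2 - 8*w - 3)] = 3*(3 - 7*w^2)/(49*w^4 + 112*w^3 + 106*w^2 + 48*w + 9)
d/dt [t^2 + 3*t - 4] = 2*t + 3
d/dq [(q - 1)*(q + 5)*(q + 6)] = 3*q^2 + 20*q + 19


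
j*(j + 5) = j^2 + 5*j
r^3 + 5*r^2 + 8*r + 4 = (r + 1)*(r + 2)^2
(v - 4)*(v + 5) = v^2 + v - 20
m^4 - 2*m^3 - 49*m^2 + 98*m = m*(m - 7)*(m - 2)*(m + 7)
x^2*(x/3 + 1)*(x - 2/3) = x^4/3 + 7*x^3/9 - 2*x^2/3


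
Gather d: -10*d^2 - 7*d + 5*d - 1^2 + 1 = -10*d^2 - 2*d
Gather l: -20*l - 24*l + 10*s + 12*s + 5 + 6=-44*l + 22*s + 11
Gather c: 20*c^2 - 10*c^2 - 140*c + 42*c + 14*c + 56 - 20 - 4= 10*c^2 - 84*c + 32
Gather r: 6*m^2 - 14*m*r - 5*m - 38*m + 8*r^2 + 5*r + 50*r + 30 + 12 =6*m^2 - 43*m + 8*r^2 + r*(55 - 14*m) + 42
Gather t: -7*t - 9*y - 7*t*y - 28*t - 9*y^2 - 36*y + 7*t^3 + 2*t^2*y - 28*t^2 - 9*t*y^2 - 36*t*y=7*t^3 + t^2*(2*y - 28) + t*(-9*y^2 - 43*y - 35) - 9*y^2 - 45*y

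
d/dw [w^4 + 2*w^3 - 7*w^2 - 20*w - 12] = 4*w^3 + 6*w^2 - 14*w - 20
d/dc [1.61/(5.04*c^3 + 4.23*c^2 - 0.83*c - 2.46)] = (-24.3432*c^2 - 13.6206*c + 1.3363)/(5.04*c^3 + 4.23*c^2 - 0.83*c - 2.46)^2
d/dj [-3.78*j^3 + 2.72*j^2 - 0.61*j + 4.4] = -11.34*j^2 + 5.44*j - 0.61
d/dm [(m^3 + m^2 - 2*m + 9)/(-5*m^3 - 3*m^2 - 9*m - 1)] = (2*m^4 - 38*m^3 + 117*m^2 + 52*m + 83)/(25*m^6 + 30*m^5 + 99*m^4 + 64*m^3 + 87*m^2 + 18*m + 1)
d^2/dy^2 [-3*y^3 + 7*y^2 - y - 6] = 14 - 18*y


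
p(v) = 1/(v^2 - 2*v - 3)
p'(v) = (2 - 2*v)/(v^2 - 2*v - 3)^2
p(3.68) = 0.31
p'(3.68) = -0.53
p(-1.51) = 0.43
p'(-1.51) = 0.95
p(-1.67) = 0.32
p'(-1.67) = 0.55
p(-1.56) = 0.39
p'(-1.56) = 0.79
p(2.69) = -0.87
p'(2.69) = -2.58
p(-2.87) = 0.09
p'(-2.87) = 0.06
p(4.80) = 0.10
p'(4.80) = -0.07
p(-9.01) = 0.01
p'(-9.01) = 0.00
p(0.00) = -0.33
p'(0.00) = 0.22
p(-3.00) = 0.08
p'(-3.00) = 0.06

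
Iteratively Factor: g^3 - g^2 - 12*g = (g + 3)*(g^2 - 4*g) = g*(g + 3)*(g - 4)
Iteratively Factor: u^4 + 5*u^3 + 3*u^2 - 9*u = (u - 1)*(u^3 + 6*u^2 + 9*u) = (u - 1)*(u + 3)*(u^2 + 3*u) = (u - 1)*(u + 3)^2*(u)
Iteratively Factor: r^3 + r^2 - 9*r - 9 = (r + 1)*(r^2 - 9) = (r + 1)*(r + 3)*(r - 3)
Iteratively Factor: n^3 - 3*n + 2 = (n - 1)*(n^2 + n - 2) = (n - 1)*(n + 2)*(n - 1)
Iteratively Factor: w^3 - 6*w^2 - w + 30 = (w + 2)*(w^2 - 8*w + 15) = (w - 5)*(w + 2)*(w - 3)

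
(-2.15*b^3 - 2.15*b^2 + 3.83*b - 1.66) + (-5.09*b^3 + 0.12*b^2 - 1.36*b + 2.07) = -7.24*b^3 - 2.03*b^2 + 2.47*b + 0.41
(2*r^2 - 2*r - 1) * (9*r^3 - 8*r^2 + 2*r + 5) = 18*r^5 - 34*r^4 + 11*r^3 + 14*r^2 - 12*r - 5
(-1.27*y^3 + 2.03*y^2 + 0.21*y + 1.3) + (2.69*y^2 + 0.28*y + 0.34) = -1.27*y^3 + 4.72*y^2 + 0.49*y + 1.64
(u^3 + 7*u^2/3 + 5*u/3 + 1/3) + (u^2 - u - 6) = u^3 + 10*u^2/3 + 2*u/3 - 17/3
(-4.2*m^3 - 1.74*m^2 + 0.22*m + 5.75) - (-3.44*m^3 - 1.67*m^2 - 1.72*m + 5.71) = -0.76*m^3 - 0.0700000000000001*m^2 + 1.94*m + 0.04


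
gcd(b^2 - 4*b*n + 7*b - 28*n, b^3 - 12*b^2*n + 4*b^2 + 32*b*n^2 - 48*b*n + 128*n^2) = b - 4*n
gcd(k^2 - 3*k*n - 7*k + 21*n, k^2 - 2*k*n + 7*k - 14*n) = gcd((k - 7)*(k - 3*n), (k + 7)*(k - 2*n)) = 1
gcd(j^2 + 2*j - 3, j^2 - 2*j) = 1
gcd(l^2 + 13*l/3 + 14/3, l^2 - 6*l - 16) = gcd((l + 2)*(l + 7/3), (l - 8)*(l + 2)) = l + 2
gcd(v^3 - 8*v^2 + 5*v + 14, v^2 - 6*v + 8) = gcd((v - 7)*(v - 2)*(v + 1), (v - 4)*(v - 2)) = v - 2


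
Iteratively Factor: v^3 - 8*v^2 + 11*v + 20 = (v - 4)*(v^2 - 4*v - 5) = (v - 5)*(v - 4)*(v + 1)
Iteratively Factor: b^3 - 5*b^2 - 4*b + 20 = (b + 2)*(b^2 - 7*b + 10) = (b - 5)*(b + 2)*(b - 2)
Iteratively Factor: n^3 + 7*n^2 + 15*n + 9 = (n + 3)*(n^2 + 4*n + 3) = (n + 3)^2*(n + 1)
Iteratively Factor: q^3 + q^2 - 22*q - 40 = (q + 4)*(q^2 - 3*q - 10) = (q + 2)*(q + 4)*(q - 5)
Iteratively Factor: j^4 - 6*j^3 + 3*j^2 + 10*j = (j + 1)*(j^3 - 7*j^2 + 10*j) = (j - 2)*(j + 1)*(j^2 - 5*j) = j*(j - 2)*(j + 1)*(j - 5)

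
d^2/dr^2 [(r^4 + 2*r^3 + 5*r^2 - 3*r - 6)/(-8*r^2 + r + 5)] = 2*(-64*r^6 + 24*r^5 + 117*r^4 + 30*r^3 + 372*r^2 + 66*r + 106)/(512*r^6 - 192*r^5 - 936*r^4 + 239*r^3 + 585*r^2 - 75*r - 125)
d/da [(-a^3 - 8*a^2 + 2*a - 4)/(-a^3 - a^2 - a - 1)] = (-7*a^4 + 6*a^3 + a^2 + 8*a - 6)/(a^6 + 2*a^5 + 3*a^4 + 4*a^3 + 3*a^2 + 2*a + 1)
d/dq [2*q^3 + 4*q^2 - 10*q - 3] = 6*q^2 + 8*q - 10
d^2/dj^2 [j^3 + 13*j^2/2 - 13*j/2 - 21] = 6*j + 13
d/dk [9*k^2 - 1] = 18*k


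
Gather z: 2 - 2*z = 2 - 2*z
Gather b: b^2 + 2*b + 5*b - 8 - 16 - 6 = b^2 + 7*b - 30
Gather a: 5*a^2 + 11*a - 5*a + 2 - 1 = 5*a^2 + 6*a + 1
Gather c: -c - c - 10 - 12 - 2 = -2*c - 24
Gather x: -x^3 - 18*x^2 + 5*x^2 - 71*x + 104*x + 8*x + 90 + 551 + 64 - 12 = -x^3 - 13*x^2 + 41*x + 693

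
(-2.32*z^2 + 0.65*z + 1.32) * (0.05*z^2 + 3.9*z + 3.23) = -0.116*z^4 - 9.0155*z^3 - 4.8926*z^2 + 7.2475*z + 4.2636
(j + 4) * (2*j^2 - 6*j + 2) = 2*j^3 + 2*j^2 - 22*j + 8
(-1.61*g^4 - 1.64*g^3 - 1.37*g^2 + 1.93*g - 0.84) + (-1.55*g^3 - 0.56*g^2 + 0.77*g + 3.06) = -1.61*g^4 - 3.19*g^3 - 1.93*g^2 + 2.7*g + 2.22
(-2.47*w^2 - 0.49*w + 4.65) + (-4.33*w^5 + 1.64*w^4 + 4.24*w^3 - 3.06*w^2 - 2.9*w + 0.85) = -4.33*w^5 + 1.64*w^4 + 4.24*w^3 - 5.53*w^2 - 3.39*w + 5.5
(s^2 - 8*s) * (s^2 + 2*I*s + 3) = s^4 - 8*s^3 + 2*I*s^3 + 3*s^2 - 16*I*s^2 - 24*s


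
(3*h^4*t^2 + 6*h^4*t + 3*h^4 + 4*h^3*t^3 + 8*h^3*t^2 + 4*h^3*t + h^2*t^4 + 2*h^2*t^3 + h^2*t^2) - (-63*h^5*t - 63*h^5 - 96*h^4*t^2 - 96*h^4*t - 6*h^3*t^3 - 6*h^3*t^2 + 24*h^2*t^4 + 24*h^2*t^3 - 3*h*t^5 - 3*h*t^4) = 63*h^5*t + 63*h^5 + 99*h^4*t^2 + 102*h^4*t + 3*h^4 + 10*h^3*t^3 + 14*h^3*t^2 + 4*h^3*t - 23*h^2*t^4 - 22*h^2*t^3 + h^2*t^2 + 3*h*t^5 + 3*h*t^4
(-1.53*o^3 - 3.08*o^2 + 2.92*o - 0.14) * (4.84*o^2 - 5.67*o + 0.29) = -7.4052*o^5 - 6.2321*o^4 + 31.1527*o^3 - 18.1272*o^2 + 1.6406*o - 0.0406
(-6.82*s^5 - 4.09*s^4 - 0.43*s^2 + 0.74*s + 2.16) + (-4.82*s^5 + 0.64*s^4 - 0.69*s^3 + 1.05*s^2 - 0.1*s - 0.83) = -11.64*s^5 - 3.45*s^4 - 0.69*s^3 + 0.62*s^2 + 0.64*s + 1.33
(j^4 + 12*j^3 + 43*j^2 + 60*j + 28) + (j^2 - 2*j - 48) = j^4 + 12*j^3 + 44*j^2 + 58*j - 20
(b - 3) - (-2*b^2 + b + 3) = 2*b^2 - 6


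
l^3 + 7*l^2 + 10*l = l*(l + 2)*(l + 5)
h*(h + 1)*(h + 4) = h^3 + 5*h^2 + 4*h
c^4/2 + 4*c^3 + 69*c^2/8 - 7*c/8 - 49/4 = (c/2 + 1)*(c - 1)*(c + 7/2)^2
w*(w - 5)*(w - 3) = w^3 - 8*w^2 + 15*w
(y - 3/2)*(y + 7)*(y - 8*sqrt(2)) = y^3 - 8*sqrt(2)*y^2 + 11*y^2/2 - 44*sqrt(2)*y - 21*y/2 + 84*sqrt(2)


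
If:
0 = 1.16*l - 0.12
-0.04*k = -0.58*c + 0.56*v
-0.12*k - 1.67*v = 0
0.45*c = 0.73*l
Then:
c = 0.17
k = -406.37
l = 0.10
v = 29.20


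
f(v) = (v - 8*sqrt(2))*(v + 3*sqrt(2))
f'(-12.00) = -31.07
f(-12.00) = 180.85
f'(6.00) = 4.93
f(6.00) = -54.43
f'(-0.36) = -7.79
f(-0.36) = -45.32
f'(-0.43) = -7.93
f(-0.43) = -44.77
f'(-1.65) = -10.37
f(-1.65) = -33.61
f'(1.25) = -4.57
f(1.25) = -55.28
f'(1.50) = -4.07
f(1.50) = -56.36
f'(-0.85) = -8.77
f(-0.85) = -41.27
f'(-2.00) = -11.07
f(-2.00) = -29.86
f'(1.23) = -4.61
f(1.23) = -55.18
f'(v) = 2*v - 5*sqrt(2)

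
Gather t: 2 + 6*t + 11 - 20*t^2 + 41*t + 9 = -20*t^2 + 47*t + 22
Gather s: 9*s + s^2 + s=s^2 + 10*s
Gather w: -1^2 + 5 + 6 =10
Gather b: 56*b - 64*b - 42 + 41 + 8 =7 - 8*b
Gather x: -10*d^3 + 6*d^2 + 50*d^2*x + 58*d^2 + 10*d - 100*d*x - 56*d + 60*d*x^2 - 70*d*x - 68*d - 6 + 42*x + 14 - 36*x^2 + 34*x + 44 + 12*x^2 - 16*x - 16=-10*d^3 + 64*d^2 - 114*d + x^2*(60*d - 24) + x*(50*d^2 - 170*d + 60) + 36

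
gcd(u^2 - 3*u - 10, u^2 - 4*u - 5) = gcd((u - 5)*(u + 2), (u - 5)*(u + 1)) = u - 5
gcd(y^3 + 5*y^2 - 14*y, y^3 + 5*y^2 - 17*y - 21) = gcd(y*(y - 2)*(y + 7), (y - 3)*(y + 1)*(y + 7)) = y + 7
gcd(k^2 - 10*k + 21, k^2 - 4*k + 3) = k - 3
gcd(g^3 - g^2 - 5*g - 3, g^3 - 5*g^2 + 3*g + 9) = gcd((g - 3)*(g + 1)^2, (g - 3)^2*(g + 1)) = g^2 - 2*g - 3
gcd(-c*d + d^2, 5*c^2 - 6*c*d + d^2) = c - d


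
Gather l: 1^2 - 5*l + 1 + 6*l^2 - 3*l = 6*l^2 - 8*l + 2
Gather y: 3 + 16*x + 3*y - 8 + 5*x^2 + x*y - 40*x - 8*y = 5*x^2 - 24*x + y*(x - 5) - 5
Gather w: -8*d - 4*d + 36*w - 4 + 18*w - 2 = -12*d + 54*w - 6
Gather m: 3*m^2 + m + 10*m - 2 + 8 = 3*m^2 + 11*m + 6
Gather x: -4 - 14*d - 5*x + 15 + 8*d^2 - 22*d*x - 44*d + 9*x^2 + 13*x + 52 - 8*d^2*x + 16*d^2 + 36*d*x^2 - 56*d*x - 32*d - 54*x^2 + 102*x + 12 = 24*d^2 - 90*d + x^2*(36*d - 45) + x*(-8*d^2 - 78*d + 110) + 75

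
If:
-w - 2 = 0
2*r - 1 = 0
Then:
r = 1/2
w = -2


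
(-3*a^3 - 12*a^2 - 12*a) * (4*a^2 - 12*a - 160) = -12*a^5 - 12*a^4 + 576*a^3 + 2064*a^2 + 1920*a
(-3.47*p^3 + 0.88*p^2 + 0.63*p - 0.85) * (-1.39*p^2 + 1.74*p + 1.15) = 4.8233*p^5 - 7.261*p^4 - 3.335*p^3 + 3.2897*p^2 - 0.7545*p - 0.9775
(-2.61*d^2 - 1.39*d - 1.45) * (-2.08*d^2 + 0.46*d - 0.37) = 5.4288*d^4 + 1.6906*d^3 + 3.3423*d^2 - 0.1527*d + 0.5365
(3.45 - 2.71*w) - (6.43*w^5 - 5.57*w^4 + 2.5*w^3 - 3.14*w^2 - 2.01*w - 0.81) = -6.43*w^5 + 5.57*w^4 - 2.5*w^3 + 3.14*w^2 - 0.7*w + 4.26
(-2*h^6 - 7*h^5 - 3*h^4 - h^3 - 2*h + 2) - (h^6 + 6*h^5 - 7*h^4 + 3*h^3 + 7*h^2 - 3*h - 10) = -3*h^6 - 13*h^5 + 4*h^4 - 4*h^3 - 7*h^2 + h + 12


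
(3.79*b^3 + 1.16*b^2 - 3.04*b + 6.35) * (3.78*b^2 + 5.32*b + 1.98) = 14.3262*b^5 + 24.5476*b^4 + 2.1842*b^3 + 10.127*b^2 + 27.7628*b + 12.573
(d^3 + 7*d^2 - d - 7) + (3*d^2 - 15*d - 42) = d^3 + 10*d^2 - 16*d - 49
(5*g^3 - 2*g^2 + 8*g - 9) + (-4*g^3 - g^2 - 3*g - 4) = g^3 - 3*g^2 + 5*g - 13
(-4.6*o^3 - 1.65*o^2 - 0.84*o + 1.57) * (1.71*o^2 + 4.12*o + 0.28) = -7.866*o^5 - 21.7735*o^4 - 9.5224*o^3 - 1.2381*o^2 + 6.2332*o + 0.4396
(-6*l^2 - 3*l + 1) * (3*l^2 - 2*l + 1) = -18*l^4 + 3*l^3 + 3*l^2 - 5*l + 1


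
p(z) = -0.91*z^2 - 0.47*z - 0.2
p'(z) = -1.82*z - 0.47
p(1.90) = -4.38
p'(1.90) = -3.93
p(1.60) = -3.28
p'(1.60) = -3.38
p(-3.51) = -9.76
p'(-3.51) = 5.92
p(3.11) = -10.46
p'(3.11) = -6.13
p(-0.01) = -0.20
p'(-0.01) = -0.45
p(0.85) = -1.26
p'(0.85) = -2.02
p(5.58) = -31.16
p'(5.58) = -10.63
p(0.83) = -1.22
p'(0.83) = -1.98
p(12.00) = -136.88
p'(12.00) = -22.31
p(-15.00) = -197.90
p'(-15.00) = 26.83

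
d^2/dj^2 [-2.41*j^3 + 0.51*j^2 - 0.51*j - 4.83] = 1.02 - 14.46*j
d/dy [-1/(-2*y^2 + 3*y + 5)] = (3 - 4*y)/(-2*y^2 + 3*y + 5)^2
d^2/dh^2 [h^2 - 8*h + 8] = 2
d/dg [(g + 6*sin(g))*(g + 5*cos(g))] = -(g + 6*sin(g))*(5*sin(g) - 1) + (g + 5*cos(g))*(6*cos(g) + 1)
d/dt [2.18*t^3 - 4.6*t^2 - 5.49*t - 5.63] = 6.54*t^2 - 9.2*t - 5.49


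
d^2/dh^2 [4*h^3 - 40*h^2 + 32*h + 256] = 24*h - 80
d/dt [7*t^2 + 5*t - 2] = 14*t + 5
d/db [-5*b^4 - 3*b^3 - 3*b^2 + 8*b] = -20*b^3 - 9*b^2 - 6*b + 8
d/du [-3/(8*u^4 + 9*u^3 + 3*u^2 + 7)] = 3*u*(32*u^2 + 27*u + 6)/(8*u^4 + 9*u^3 + 3*u^2 + 7)^2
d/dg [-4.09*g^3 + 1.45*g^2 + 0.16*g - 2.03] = -12.27*g^2 + 2.9*g + 0.16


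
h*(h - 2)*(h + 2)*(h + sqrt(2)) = h^4 + sqrt(2)*h^3 - 4*h^2 - 4*sqrt(2)*h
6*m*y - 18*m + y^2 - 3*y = (6*m + y)*(y - 3)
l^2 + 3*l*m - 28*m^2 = (l - 4*m)*(l + 7*m)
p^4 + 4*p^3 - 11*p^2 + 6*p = p*(p - 1)^2*(p + 6)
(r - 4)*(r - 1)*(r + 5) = r^3 - 21*r + 20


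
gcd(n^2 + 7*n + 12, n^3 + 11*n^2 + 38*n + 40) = n + 4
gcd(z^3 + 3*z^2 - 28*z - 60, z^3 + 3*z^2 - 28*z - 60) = z^3 + 3*z^2 - 28*z - 60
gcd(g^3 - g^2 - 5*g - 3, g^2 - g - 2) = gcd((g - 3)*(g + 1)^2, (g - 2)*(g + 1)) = g + 1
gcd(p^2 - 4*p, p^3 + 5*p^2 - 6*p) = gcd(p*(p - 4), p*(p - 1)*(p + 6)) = p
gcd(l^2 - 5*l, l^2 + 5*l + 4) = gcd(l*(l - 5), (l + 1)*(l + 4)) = 1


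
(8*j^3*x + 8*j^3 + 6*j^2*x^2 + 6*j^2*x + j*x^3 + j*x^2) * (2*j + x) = 16*j^4*x + 16*j^4 + 20*j^3*x^2 + 20*j^3*x + 8*j^2*x^3 + 8*j^2*x^2 + j*x^4 + j*x^3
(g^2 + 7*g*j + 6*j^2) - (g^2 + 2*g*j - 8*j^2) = 5*g*j + 14*j^2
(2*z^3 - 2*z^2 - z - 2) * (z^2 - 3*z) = 2*z^5 - 8*z^4 + 5*z^3 + z^2 + 6*z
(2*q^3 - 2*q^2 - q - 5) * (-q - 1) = -2*q^4 + 3*q^2 + 6*q + 5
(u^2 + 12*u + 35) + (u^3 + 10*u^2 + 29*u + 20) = u^3 + 11*u^2 + 41*u + 55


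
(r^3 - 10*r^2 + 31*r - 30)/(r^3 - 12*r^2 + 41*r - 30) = (r^2 - 5*r + 6)/(r^2 - 7*r + 6)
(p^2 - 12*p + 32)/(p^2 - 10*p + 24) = (p - 8)/(p - 6)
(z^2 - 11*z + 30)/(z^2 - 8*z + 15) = (z - 6)/(z - 3)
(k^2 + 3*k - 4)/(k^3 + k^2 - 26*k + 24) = (k + 4)/(k^2 + 2*k - 24)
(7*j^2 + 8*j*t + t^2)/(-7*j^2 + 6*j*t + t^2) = (j + t)/(-j + t)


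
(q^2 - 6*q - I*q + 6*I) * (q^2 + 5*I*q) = q^4 - 6*q^3 + 4*I*q^3 + 5*q^2 - 24*I*q^2 - 30*q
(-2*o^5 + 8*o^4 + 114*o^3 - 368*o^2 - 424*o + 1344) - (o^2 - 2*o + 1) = -2*o^5 + 8*o^4 + 114*o^3 - 369*o^2 - 422*o + 1343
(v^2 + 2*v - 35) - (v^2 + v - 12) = v - 23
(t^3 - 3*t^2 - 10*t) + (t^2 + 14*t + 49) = t^3 - 2*t^2 + 4*t + 49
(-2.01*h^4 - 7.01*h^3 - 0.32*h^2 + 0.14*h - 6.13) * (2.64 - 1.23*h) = 2.4723*h^5 + 3.3159*h^4 - 18.1128*h^3 - 1.017*h^2 + 7.9095*h - 16.1832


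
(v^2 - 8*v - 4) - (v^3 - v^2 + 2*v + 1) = -v^3 + 2*v^2 - 10*v - 5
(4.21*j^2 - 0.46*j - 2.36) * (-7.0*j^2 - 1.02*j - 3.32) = -29.47*j^4 - 1.0742*j^3 + 3.012*j^2 + 3.9344*j + 7.8352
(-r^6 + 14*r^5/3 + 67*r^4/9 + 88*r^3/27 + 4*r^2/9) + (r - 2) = -r^6 + 14*r^5/3 + 67*r^4/9 + 88*r^3/27 + 4*r^2/9 + r - 2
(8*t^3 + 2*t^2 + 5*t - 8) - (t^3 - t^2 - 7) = 7*t^3 + 3*t^2 + 5*t - 1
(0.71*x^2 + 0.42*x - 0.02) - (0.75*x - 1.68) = 0.71*x^2 - 0.33*x + 1.66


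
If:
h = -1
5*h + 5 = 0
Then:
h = -1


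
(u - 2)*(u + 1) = u^2 - u - 2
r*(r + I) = r^2 + I*r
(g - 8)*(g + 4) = g^2 - 4*g - 32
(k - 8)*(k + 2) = k^2 - 6*k - 16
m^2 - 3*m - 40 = (m - 8)*(m + 5)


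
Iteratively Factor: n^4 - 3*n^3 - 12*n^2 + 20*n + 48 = (n + 2)*(n^3 - 5*n^2 - 2*n + 24) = (n + 2)^2*(n^2 - 7*n + 12) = (n - 4)*(n + 2)^2*(n - 3)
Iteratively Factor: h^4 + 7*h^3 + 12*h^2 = (h + 4)*(h^3 + 3*h^2) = h*(h + 4)*(h^2 + 3*h) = h^2*(h + 4)*(h + 3)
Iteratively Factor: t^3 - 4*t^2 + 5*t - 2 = (t - 2)*(t^2 - 2*t + 1) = (t - 2)*(t - 1)*(t - 1)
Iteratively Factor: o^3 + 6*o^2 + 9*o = (o + 3)*(o^2 + 3*o) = (o + 3)^2*(o)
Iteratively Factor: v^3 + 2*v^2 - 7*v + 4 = (v + 4)*(v^2 - 2*v + 1) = (v - 1)*(v + 4)*(v - 1)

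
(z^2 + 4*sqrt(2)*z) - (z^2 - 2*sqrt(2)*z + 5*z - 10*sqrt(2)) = -5*z + 6*sqrt(2)*z + 10*sqrt(2)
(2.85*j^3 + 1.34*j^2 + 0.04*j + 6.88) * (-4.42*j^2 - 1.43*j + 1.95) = -12.597*j^5 - 9.9983*j^4 + 3.4645*j^3 - 27.8538*j^2 - 9.7604*j + 13.416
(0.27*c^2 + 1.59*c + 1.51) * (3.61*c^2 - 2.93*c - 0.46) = 0.9747*c^4 + 4.9488*c^3 + 0.6682*c^2 - 5.1557*c - 0.6946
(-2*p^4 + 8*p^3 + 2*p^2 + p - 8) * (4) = -8*p^4 + 32*p^3 + 8*p^2 + 4*p - 32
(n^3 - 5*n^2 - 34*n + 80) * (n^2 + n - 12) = n^5 - 4*n^4 - 51*n^3 + 106*n^2 + 488*n - 960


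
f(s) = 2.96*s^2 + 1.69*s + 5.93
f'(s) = 5.92*s + 1.69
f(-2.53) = 20.60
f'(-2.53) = -13.29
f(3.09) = 39.41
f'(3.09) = 19.98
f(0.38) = 7.00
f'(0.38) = 3.94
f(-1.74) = 11.95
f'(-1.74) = -8.61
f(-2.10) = 15.43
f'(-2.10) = -10.74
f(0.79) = 9.11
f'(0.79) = 6.37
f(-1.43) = 9.57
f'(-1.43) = -6.78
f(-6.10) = 105.76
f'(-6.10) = -34.42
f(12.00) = 452.45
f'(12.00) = 72.73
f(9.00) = 260.90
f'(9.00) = 54.97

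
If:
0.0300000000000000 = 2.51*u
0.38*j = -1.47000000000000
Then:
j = -3.87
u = 0.01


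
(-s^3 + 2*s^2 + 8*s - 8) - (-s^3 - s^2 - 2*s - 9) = 3*s^2 + 10*s + 1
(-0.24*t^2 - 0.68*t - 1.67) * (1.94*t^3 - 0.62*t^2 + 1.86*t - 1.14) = -0.4656*t^5 - 1.1704*t^4 - 3.2646*t^3 + 0.0441999999999996*t^2 - 2.331*t + 1.9038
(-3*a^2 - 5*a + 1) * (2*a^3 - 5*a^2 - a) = -6*a^5 + 5*a^4 + 30*a^3 - a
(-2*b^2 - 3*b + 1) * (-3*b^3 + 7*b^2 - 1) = 6*b^5 - 5*b^4 - 24*b^3 + 9*b^2 + 3*b - 1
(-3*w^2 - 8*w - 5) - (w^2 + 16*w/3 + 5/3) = -4*w^2 - 40*w/3 - 20/3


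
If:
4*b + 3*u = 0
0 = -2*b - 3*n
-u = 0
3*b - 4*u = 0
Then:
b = 0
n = 0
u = 0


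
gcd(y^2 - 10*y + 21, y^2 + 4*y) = 1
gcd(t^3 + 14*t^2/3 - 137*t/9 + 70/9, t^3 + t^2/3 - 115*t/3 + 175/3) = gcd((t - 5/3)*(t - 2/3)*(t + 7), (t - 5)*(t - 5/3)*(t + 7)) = t^2 + 16*t/3 - 35/3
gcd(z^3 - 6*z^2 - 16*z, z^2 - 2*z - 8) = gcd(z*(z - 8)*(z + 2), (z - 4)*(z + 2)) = z + 2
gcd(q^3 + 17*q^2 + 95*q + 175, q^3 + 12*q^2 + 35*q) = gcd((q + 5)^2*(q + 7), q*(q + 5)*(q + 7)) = q^2 + 12*q + 35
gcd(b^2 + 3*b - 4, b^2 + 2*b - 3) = b - 1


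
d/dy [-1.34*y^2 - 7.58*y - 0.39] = -2.68*y - 7.58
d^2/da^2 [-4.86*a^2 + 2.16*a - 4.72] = -9.72000000000000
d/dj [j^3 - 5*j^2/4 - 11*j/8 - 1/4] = 3*j^2 - 5*j/2 - 11/8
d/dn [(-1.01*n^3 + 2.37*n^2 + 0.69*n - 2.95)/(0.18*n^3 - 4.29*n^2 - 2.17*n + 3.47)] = (3.9063*n^4 + 4.135*n^3 - 11.1039*n^2 - 8.8632*n - 4.0072)/(0.0324*n^6 - 1.5444*n^5 + 17.6229*n^4 + 19.8678*n^3 - 25.0637*n^2 - 15.0598*n + 12.0409)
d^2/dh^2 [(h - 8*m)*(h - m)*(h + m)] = 6*h - 16*m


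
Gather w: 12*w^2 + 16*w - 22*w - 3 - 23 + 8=12*w^2 - 6*w - 18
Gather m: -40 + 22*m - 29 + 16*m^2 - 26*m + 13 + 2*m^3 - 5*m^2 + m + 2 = 2*m^3 + 11*m^2 - 3*m - 54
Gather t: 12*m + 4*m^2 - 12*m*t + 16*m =4*m^2 - 12*m*t + 28*m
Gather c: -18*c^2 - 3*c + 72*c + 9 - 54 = -18*c^2 + 69*c - 45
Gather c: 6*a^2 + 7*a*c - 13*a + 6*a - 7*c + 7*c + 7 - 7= 6*a^2 + 7*a*c - 7*a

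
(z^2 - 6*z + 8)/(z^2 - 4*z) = (z - 2)/z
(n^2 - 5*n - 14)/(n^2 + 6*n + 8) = (n - 7)/(n + 4)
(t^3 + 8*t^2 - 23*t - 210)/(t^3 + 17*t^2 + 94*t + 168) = (t - 5)/(t + 4)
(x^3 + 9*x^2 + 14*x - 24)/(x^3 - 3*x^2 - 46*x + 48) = (x + 4)/(x - 8)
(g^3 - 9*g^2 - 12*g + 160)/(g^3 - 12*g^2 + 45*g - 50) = (g^2 - 4*g - 32)/(g^2 - 7*g + 10)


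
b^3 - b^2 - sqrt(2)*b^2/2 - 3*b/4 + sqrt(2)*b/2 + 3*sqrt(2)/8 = (b - 3/2)*(b + 1/2)*(b - sqrt(2)/2)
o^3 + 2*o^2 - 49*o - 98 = (o - 7)*(o + 2)*(o + 7)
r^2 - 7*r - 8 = (r - 8)*(r + 1)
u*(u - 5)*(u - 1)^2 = u^4 - 7*u^3 + 11*u^2 - 5*u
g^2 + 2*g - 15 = (g - 3)*(g + 5)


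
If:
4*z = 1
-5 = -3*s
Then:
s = 5/3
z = 1/4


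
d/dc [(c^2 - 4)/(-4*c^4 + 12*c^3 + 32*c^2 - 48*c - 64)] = (c/2 - 3/4)/(c^4 - 6*c^3 + c^2 + 24*c + 16)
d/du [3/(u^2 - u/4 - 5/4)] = 12*(1 - 8*u)/(-4*u^2 + u + 5)^2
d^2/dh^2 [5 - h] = 0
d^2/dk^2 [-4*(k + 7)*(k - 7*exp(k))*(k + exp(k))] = 24*k^2*exp(k) + 112*k*exp(2*k) + 264*k*exp(k) - 24*k + 896*exp(2*k) + 384*exp(k) - 56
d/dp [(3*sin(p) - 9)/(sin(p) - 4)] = -3*cos(p)/(sin(p) - 4)^2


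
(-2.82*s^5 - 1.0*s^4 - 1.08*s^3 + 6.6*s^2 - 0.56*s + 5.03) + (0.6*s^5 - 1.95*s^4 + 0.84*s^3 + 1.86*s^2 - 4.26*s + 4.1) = -2.22*s^5 - 2.95*s^4 - 0.24*s^3 + 8.46*s^2 - 4.82*s + 9.13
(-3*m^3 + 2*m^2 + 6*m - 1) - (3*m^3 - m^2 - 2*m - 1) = -6*m^3 + 3*m^2 + 8*m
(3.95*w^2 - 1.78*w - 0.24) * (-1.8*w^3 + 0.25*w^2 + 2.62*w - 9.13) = -7.11*w^5 + 4.1915*w^4 + 10.336*w^3 - 40.7871*w^2 + 15.6226*w + 2.1912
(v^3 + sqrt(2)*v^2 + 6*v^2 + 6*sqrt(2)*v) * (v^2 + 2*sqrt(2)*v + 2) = v^5 + 3*sqrt(2)*v^4 + 6*v^4 + 6*v^3 + 18*sqrt(2)*v^3 + 2*sqrt(2)*v^2 + 36*v^2 + 12*sqrt(2)*v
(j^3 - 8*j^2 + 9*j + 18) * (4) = 4*j^3 - 32*j^2 + 36*j + 72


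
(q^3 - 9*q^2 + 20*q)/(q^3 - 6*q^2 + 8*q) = (q - 5)/(q - 2)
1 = 1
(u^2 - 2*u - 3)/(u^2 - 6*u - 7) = (u - 3)/(u - 7)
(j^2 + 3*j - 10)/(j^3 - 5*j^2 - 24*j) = (-j^2 - 3*j + 10)/(j*(-j^2 + 5*j + 24))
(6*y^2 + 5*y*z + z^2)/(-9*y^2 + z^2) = (-2*y - z)/(3*y - z)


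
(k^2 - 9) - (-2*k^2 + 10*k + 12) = 3*k^2 - 10*k - 21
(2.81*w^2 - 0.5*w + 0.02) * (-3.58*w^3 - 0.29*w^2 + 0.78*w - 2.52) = -10.0598*w^5 + 0.9751*w^4 + 2.2652*w^3 - 7.477*w^2 + 1.2756*w - 0.0504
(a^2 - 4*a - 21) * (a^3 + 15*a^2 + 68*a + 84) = a^5 + 11*a^4 - 13*a^3 - 503*a^2 - 1764*a - 1764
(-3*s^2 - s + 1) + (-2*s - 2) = -3*s^2 - 3*s - 1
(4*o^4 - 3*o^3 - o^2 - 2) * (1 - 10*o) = -40*o^5 + 34*o^4 + 7*o^3 - o^2 + 20*o - 2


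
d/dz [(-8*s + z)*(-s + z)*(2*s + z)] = -10*s^2 - 14*s*z + 3*z^2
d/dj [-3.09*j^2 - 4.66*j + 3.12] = -6.18*j - 4.66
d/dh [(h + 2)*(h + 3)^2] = (h + 3)*(3*h + 7)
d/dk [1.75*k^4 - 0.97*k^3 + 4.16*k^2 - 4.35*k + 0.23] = 7.0*k^3 - 2.91*k^2 + 8.32*k - 4.35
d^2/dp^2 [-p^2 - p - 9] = -2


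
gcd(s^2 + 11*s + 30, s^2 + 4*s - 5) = s + 5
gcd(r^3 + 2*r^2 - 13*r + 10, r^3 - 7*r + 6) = r^2 - 3*r + 2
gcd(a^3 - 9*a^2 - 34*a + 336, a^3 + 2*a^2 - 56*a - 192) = a^2 - 2*a - 48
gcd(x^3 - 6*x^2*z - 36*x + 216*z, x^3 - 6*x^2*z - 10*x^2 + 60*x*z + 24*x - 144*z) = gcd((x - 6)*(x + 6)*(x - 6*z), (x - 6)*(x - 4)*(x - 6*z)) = x^2 - 6*x*z - 6*x + 36*z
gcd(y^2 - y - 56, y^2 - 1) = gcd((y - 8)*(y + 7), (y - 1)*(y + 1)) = 1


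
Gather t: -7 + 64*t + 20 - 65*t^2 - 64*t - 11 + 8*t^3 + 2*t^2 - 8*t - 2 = 8*t^3 - 63*t^2 - 8*t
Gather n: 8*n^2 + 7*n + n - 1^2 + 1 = 8*n^2 + 8*n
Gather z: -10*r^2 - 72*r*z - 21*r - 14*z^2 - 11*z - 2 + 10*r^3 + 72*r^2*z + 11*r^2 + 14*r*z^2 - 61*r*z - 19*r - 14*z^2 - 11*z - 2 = 10*r^3 + r^2 - 40*r + z^2*(14*r - 28) + z*(72*r^2 - 133*r - 22) - 4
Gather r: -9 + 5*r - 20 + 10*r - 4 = 15*r - 33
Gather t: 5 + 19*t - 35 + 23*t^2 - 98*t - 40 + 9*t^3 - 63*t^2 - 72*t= 9*t^3 - 40*t^2 - 151*t - 70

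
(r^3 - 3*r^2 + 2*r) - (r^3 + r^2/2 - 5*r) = -7*r^2/2 + 7*r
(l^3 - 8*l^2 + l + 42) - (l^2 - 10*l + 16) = l^3 - 9*l^2 + 11*l + 26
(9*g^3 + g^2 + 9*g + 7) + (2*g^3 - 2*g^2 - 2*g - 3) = 11*g^3 - g^2 + 7*g + 4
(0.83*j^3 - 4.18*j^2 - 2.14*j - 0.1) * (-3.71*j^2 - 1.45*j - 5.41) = -3.0793*j^5 + 14.3043*j^4 + 9.5101*j^3 + 26.0878*j^2 + 11.7224*j + 0.541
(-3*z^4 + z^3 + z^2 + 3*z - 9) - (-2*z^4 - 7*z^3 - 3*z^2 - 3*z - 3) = -z^4 + 8*z^3 + 4*z^2 + 6*z - 6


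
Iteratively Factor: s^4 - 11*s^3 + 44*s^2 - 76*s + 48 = (s - 2)*(s^3 - 9*s^2 + 26*s - 24) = (s - 3)*(s - 2)*(s^2 - 6*s + 8) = (s - 4)*(s - 3)*(s - 2)*(s - 2)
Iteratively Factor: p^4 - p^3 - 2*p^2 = (p)*(p^3 - p^2 - 2*p) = p^2*(p^2 - p - 2) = p^2*(p - 2)*(p + 1)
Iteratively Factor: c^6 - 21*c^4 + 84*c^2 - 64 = (c + 1)*(c^5 - c^4 - 20*c^3 + 20*c^2 + 64*c - 64) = (c - 1)*(c + 1)*(c^4 - 20*c^2 + 64) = (c - 4)*(c - 1)*(c + 1)*(c^3 + 4*c^2 - 4*c - 16) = (c - 4)*(c - 1)*(c + 1)*(c + 2)*(c^2 + 2*c - 8) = (c - 4)*(c - 2)*(c - 1)*(c + 1)*(c + 2)*(c + 4)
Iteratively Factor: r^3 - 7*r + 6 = (r - 1)*(r^2 + r - 6) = (r - 2)*(r - 1)*(r + 3)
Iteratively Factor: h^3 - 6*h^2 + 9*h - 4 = (h - 1)*(h^2 - 5*h + 4) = (h - 4)*(h - 1)*(h - 1)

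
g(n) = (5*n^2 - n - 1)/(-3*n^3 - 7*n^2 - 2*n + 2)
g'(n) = (10*n - 1)/(-3*n^3 - 7*n^2 - 2*n + 2) + (5*n^2 - n - 1)*(9*n^2 + 14*n + 2)/(-3*n^3 - 7*n^2 - 2*n + 2)^2 = (15*n^4 - 6*n^3 - 26*n^2 + 6*n - 4)/(9*n^6 + 42*n^5 + 61*n^4 + 16*n^3 - 24*n^2 - 8*n + 4)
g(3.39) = -0.26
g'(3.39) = 0.04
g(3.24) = -0.27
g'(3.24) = 0.04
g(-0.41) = 0.14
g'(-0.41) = -2.92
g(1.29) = -0.32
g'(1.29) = -0.03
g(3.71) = -0.25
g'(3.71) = 0.03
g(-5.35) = 0.54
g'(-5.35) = 0.17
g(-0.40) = 0.11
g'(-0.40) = -2.79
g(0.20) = -0.77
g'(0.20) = -2.30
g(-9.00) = 0.25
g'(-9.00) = 0.04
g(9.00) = -0.14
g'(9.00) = 0.01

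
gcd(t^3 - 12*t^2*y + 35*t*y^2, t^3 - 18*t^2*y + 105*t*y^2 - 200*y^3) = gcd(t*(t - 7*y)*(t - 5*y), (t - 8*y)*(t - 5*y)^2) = -t + 5*y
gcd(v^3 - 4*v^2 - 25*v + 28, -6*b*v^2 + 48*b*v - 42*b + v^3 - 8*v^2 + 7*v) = v^2 - 8*v + 7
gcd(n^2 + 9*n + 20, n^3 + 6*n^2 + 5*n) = n + 5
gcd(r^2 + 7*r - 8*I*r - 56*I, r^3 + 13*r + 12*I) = 1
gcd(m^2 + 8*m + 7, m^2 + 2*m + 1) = m + 1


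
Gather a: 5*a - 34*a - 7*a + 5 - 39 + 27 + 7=-36*a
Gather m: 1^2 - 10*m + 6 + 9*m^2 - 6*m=9*m^2 - 16*m + 7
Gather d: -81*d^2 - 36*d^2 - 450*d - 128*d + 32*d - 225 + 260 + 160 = -117*d^2 - 546*d + 195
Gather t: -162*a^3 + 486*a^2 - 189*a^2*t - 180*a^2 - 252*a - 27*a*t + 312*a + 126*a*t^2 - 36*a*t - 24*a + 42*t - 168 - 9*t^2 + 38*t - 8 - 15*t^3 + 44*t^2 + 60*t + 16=-162*a^3 + 306*a^2 + 36*a - 15*t^3 + t^2*(126*a + 35) + t*(-189*a^2 - 63*a + 140) - 160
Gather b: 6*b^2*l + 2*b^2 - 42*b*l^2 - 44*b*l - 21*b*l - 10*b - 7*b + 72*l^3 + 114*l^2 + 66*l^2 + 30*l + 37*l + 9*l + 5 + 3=b^2*(6*l + 2) + b*(-42*l^2 - 65*l - 17) + 72*l^3 + 180*l^2 + 76*l + 8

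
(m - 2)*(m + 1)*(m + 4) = m^3 + 3*m^2 - 6*m - 8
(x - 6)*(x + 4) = x^2 - 2*x - 24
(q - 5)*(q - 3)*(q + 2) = q^3 - 6*q^2 - q + 30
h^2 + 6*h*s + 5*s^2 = (h + s)*(h + 5*s)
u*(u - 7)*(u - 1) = u^3 - 8*u^2 + 7*u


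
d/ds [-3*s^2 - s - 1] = -6*s - 1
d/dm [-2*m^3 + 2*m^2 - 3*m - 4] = -6*m^2 + 4*m - 3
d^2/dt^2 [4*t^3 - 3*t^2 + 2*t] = 24*t - 6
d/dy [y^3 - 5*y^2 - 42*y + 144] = 3*y^2 - 10*y - 42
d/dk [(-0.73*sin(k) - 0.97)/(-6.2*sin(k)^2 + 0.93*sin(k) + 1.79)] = (-12.028*sin(k) + 2.263*cos(2*k) - 2.6676)*cos(k)/(-6.2*sin(k)^2 + 0.93*sin(k) + 1.79)^2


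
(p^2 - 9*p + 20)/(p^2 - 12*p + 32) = (p - 5)/(p - 8)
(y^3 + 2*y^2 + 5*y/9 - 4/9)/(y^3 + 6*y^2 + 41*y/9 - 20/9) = (y + 1)/(y + 5)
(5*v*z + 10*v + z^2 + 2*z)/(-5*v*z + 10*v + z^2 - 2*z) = (5*v*z + 10*v + z^2 + 2*z)/(-5*v*z + 10*v + z^2 - 2*z)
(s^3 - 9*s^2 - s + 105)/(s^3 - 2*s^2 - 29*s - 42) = (s - 5)/(s + 2)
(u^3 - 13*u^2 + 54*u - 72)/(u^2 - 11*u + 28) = (u^2 - 9*u + 18)/(u - 7)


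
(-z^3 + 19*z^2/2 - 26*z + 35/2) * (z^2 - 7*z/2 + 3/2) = -z^5 + 13*z^4 - 243*z^3/4 + 491*z^2/4 - 401*z/4 + 105/4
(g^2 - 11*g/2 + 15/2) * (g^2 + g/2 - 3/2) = g^4 - 5*g^3 + 13*g^2/4 + 12*g - 45/4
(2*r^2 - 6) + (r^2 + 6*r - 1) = 3*r^2 + 6*r - 7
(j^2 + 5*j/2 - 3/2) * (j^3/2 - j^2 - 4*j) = j^5/2 + j^4/4 - 29*j^3/4 - 17*j^2/2 + 6*j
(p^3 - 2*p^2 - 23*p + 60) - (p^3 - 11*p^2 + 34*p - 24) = 9*p^2 - 57*p + 84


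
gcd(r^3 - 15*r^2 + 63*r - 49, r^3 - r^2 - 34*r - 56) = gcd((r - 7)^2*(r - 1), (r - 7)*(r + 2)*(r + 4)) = r - 7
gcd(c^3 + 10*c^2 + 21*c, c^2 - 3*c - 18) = c + 3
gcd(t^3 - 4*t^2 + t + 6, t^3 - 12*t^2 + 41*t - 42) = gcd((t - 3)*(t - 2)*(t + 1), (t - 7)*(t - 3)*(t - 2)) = t^2 - 5*t + 6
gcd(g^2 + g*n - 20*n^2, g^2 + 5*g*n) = g + 5*n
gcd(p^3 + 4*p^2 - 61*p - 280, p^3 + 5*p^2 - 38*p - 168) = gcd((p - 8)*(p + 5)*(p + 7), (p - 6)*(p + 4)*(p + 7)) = p + 7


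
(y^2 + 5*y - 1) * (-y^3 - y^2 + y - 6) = -y^5 - 6*y^4 - 3*y^3 - 31*y + 6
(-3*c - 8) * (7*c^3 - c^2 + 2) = -21*c^4 - 53*c^3 + 8*c^2 - 6*c - 16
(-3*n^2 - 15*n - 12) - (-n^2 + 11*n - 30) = -2*n^2 - 26*n + 18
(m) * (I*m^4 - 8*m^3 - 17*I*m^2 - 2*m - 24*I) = I*m^5 - 8*m^4 - 17*I*m^3 - 2*m^2 - 24*I*m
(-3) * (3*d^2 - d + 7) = -9*d^2 + 3*d - 21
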